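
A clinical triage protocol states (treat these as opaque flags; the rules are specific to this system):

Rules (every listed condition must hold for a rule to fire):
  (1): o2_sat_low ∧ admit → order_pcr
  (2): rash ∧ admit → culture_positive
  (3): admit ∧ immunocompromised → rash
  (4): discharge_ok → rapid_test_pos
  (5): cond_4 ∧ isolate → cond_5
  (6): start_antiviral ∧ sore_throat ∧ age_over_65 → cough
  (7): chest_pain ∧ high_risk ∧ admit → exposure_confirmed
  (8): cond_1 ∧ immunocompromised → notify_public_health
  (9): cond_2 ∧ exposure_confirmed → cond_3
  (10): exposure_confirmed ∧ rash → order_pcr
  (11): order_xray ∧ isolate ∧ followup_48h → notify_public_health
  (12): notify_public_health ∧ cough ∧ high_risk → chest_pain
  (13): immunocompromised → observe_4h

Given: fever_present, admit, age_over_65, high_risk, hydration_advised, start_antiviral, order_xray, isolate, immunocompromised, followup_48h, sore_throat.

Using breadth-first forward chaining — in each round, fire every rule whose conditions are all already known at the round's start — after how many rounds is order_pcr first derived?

[1] (3) [admit ∧ immunocompromised → rash]; (6) [start_antiviral ∧ sore_throat ∧ age_over_65 → cough]; (11) [order_xray ∧ isolate ∧ followup_48h → notify_public_health]; (13) [immunocompromised → observe_4h]. ⇒ new: rash, cough, notify_public_health, observe_4h.
[2] (2) [rash ∧ admit → culture_positive]; (12) [notify_public_health ∧ cough ∧ high_risk → chest_pain]. ⇒ new: culture_positive, chest_pain.
[3] (7) [chest_pain ∧ high_risk ∧ admit → exposure_confirmed]. ⇒ new: exposure_confirmed.
[4] (10) [exposure_confirmed ∧ rash → order_pcr]. ⇒ new: order_pcr.
order_pcr first appears in round 4.

4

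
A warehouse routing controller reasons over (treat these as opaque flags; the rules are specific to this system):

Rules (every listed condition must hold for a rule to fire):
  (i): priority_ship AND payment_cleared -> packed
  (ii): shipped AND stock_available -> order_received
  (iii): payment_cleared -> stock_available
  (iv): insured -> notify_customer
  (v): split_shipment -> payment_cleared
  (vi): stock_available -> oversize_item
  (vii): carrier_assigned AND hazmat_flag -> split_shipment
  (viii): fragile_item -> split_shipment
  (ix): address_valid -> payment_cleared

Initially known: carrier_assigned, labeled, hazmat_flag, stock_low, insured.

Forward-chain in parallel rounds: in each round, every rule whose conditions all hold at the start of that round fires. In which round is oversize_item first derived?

Round 1 — (iv), (vii), derive notify_customer, split_shipment.
Round 2 — (v), derive payment_cleared.
Round 3 — (iii), derive stock_available.
Round 4 — (vi), derive oversize_item.
oversize_item first appears in round 4.

4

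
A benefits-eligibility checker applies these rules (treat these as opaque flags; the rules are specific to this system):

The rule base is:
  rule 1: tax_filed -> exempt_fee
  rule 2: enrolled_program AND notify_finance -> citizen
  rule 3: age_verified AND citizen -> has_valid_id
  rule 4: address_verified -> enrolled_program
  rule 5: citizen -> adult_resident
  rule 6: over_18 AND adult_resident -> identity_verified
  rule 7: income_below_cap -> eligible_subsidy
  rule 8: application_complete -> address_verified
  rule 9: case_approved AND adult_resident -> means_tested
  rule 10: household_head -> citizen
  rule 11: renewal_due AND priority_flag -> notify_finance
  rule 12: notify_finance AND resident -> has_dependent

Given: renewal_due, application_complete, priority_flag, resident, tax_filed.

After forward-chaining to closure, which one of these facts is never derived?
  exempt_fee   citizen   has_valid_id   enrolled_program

has_valid_id

Round 1: rule 1 [tax_filed -> exempt_fee]; rule 8 [application_complete -> address_verified]; rule 11 [renewal_due AND priority_flag -> notify_finance]. Adds exempt_fee, address_verified, notify_finance.
Round 2: rule 4 [address_verified -> enrolled_program]; rule 12 [notify_finance AND resident -> has_dependent]. Adds enrolled_program, has_dependent.
Round 3: rule 2 [enrolled_program AND notify_finance -> citizen]. Adds citizen.
Round 4: rule 5 [citizen -> adult_resident]. Adds adult_resident.
Derived: exempt_fee (round 1), citizen (round 3), enrolled_program (round 2). has_valid_id never appears in any round.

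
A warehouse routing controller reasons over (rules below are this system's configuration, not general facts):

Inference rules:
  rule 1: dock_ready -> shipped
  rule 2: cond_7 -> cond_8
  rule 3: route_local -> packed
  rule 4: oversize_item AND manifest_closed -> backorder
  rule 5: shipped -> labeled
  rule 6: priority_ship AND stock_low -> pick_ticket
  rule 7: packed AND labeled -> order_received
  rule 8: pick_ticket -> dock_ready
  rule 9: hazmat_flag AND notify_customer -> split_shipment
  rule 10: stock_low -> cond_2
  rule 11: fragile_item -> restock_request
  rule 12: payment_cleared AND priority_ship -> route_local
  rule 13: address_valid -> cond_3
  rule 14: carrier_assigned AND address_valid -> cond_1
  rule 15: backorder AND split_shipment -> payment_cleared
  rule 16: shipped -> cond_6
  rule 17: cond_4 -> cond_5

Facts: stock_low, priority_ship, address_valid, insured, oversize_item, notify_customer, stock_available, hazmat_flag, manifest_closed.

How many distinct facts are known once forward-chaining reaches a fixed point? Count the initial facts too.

22

Round 1: rule 4 [oversize_item AND manifest_closed -> backorder]; rule 6 [priority_ship AND stock_low -> pick_ticket]; rule 9 [hazmat_flag AND notify_customer -> split_shipment]; rule 10 [stock_low -> cond_2]; rule 13 [address_valid -> cond_3]. Adds backorder, pick_ticket, split_shipment, cond_2, cond_3.
Round 2: rule 8 [pick_ticket -> dock_ready]; rule 15 [backorder AND split_shipment -> payment_cleared]. Adds dock_ready, payment_cleared.
Round 3: rule 1 [dock_ready -> shipped]; rule 12 [payment_cleared AND priority_ship -> route_local]. Adds shipped, route_local.
Round 4: rule 3 [route_local -> packed]; rule 5 [shipped -> labeled]; rule 16 [shipped -> cond_6]. Adds packed, labeled, cond_6.
Round 5: rule 7 [packed AND labeled -> order_received]. Adds order_received.
Closure: {address_valid, backorder, cond_2, cond_3, cond_6, dock_ready, hazmat_flag, insured, labeled, manifest_closed, notify_customer, order_received, oversize_item, packed, payment_cleared, pick_ticket, priority_ship, route_local, shipped, split_shipment, stock_available, stock_low} — 22 facts.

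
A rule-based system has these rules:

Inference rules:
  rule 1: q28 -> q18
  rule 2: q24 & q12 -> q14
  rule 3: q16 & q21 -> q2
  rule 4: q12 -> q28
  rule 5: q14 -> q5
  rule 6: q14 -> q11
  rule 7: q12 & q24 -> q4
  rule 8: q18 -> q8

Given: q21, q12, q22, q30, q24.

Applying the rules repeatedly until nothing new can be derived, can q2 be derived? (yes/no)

no

Round 1: rule 2 [q24 & q12 -> q14]; rule 4 [q12 -> q28]; rule 7 [q12 & q24 -> q4]. Adds q14, q28, q4.
Round 2: rule 1 [q28 -> q18]; rule 5 [q14 -> q5]; rule 6 [q14 -> q11]. Adds q18, q5, q11.
Round 3: rule 8 [q18 -> q8]. Adds q8.
Fixed point reached. q2 is concluded only by rule 3; rule 3 needs q16 (never derived).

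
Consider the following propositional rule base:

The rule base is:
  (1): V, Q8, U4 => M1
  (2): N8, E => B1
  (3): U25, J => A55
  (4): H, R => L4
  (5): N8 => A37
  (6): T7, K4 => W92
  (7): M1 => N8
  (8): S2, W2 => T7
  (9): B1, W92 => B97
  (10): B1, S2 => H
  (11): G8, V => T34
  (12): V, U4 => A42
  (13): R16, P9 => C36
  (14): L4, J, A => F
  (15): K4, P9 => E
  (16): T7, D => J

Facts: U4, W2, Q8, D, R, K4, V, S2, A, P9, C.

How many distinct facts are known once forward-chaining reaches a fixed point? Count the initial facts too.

24

Round 1: (1) [V, Q8, U4 => M1]; (8) [S2, W2 => T7]; (12) [V, U4 => A42]; (15) [K4, P9 => E]. Adds M1, T7, A42, E.
Round 2: (6) [T7, K4 => W92]; (7) [M1 => N8]; (16) [T7, D => J]. Adds W92, N8, J.
Round 3: (2) [N8, E => B1]; (5) [N8 => A37]. Adds B1, A37.
Round 4: (9) [B1, W92 => B97]; (10) [B1, S2 => H]. Adds B97, H.
Round 5: (4) [H, R => L4]. Adds L4.
Round 6: (14) [L4, J, A => F]. Adds F.
Closure: {A, A37, A42, B1, B97, C, D, E, F, H, J, K4, L4, M1, N8, P9, Q8, R, S2, T7, U4, V, W2, W92} — 24 facts.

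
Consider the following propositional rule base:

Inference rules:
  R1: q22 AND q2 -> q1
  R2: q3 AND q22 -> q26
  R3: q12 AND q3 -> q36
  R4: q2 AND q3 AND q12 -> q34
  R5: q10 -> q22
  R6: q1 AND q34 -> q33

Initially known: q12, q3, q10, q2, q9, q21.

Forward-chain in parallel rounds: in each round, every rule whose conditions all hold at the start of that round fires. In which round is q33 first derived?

[1] R3 [q12 AND q3 -> q36]; R4 [q2 AND q3 AND q12 -> q34]; R5 [q10 -> q22]. ⇒ new: q36, q34, q22.
[2] R1 [q22 AND q2 -> q1]; R2 [q3 AND q22 -> q26]. ⇒ new: q1, q26.
[3] R6 [q1 AND q34 -> q33]. ⇒ new: q33.
q33 first appears in round 3.

3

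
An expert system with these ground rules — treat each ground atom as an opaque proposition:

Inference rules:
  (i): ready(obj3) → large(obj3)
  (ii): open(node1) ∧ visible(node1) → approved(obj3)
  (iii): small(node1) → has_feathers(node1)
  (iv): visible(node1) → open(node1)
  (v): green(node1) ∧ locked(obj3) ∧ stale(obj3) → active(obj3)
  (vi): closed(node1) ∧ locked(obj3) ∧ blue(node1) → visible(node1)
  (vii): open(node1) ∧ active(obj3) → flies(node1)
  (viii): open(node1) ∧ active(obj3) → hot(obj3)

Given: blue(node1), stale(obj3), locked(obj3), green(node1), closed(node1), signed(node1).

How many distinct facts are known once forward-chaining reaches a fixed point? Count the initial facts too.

12

Round 1: (v) [green(node1) ∧ locked(obj3) ∧ stale(obj3) → active(obj3)]; (vi) [closed(node1) ∧ locked(obj3) ∧ blue(node1) → visible(node1)]. Adds active(obj3), visible(node1).
Round 2: (iv) [visible(node1) → open(node1)]. Adds open(node1).
Round 3: (ii) [open(node1) ∧ visible(node1) → approved(obj3)]; (vii) [open(node1) ∧ active(obj3) → flies(node1)]; (viii) [open(node1) ∧ active(obj3) → hot(obj3)]. Adds approved(obj3), flies(node1), hot(obj3).
Closure: {active(obj3), approved(obj3), blue(node1), closed(node1), flies(node1), green(node1), hot(obj3), locked(obj3), open(node1), signed(node1), stale(obj3), visible(node1)} — 12 facts.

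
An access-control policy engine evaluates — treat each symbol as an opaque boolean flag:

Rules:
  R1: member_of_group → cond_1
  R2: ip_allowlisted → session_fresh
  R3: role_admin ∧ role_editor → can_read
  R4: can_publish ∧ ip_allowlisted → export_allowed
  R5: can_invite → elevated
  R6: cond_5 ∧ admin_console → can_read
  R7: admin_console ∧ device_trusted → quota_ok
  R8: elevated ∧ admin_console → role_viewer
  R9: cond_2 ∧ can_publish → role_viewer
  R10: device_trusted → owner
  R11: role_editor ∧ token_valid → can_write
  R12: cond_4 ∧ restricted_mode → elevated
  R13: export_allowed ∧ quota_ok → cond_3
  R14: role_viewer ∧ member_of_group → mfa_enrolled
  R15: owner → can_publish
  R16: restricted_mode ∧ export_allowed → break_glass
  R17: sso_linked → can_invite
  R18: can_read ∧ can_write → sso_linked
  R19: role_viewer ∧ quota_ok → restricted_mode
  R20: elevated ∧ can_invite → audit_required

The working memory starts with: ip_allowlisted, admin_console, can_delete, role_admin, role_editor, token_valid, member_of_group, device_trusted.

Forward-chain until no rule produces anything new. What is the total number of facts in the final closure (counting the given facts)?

Round 1 — R1, R2, R3, R7, R10, R11, derive cond_1, session_fresh, can_read, quota_ok, owner, can_write.
Round 2 — R15, R18, derive can_publish, sso_linked.
Round 3 — R4, R17, derive export_allowed, can_invite.
Round 4 — R5, R13, derive elevated, cond_3.
Round 5 — R8, R20, derive role_viewer, audit_required.
Round 6 — R14, R19, derive mfa_enrolled, restricted_mode.
Round 7 — R16, derive break_glass.
Closure: {admin_console, audit_required, break_glass, can_delete, can_invite, can_publish, can_read, can_write, cond_1, cond_3, device_trusted, elevated, export_allowed, ip_allowlisted, member_of_group, mfa_enrolled, owner, quota_ok, restricted_mode, role_admin, role_editor, role_viewer, session_fresh, sso_linked, token_valid} — 25 facts.

25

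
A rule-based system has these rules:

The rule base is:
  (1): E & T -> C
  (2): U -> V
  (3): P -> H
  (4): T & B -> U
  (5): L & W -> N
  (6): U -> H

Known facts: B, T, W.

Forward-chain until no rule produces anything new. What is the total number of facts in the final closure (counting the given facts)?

6

Round 1: (4) [T & B -> U]. New: U.
Round 2: (2) [U -> V]; (6) [U -> H]. New: V, H.
Closure: {B, H, T, U, V, W} — 6 facts.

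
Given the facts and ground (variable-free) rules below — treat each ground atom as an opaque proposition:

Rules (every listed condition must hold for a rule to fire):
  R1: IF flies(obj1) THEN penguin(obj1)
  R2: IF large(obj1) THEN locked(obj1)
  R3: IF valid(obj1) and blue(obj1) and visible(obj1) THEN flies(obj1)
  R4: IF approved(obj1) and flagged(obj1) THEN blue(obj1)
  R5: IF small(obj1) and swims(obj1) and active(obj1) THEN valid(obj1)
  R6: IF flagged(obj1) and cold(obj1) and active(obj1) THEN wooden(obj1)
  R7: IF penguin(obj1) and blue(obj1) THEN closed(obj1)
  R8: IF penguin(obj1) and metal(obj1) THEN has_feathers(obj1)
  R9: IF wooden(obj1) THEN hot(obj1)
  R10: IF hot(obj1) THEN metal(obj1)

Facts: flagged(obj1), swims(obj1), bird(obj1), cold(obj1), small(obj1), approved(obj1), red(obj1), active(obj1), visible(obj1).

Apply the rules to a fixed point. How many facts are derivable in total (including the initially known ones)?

18

Round 1 fires R4, R5, R6, giving blue(obj1), valid(obj1), wooden(obj1).
Round 2 fires R3, R9, giving flies(obj1), hot(obj1).
Round 3 fires R1, R10, giving penguin(obj1), metal(obj1).
Round 4 fires R7, R8, giving closed(obj1), has_feathers(obj1).
Closure: {active(obj1), approved(obj1), bird(obj1), blue(obj1), closed(obj1), cold(obj1), flagged(obj1), flies(obj1), has_feathers(obj1), hot(obj1), metal(obj1), penguin(obj1), red(obj1), small(obj1), swims(obj1), valid(obj1), visible(obj1), wooden(obj1)} — 18 facts.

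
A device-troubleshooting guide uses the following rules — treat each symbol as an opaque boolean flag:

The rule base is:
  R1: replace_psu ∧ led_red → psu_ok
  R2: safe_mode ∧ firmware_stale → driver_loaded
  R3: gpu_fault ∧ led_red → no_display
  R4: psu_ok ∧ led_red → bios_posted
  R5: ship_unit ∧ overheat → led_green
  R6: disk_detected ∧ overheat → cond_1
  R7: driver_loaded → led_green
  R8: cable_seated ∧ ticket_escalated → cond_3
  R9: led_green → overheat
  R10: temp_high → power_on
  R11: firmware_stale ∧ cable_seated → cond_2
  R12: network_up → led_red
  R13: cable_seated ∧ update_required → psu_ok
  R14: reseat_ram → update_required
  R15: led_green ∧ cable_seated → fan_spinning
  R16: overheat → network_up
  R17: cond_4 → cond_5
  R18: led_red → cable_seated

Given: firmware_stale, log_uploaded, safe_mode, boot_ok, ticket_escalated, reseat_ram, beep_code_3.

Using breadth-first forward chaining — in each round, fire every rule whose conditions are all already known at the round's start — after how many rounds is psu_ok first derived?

7

Round 1: R2 [safe_mode ∧ firmware_stale → driver_loaded]; R14 [reseat_ram → update_required]. New: driver_loaded, update_required.
Round 2: R7 [driver_loaded → led_green]. New: led_green.
Round 3: R9 [led_green → overheat]. New: overheat.
Round 4: R16 [overheat → network_up]. New: network_up.
Round 5: R12 [network_up → led_red]. New: led_red.
Round 6: R18 [led_red → cable_seated]. New: cable_seated.
Round 7: R8 [cable_seated ∧ ticket_escalated → cond_3]; R11 [firmware_stale ∧ cable_seated → cond_2]; R13 [cable_seated ∧ update_required → psu_ok]; R15 [led_green ∧ cable_seated → fan_spinning]. New: cond_3, cond_2, psu_ok, fan_spinning.
psu_ok first appears in round 7.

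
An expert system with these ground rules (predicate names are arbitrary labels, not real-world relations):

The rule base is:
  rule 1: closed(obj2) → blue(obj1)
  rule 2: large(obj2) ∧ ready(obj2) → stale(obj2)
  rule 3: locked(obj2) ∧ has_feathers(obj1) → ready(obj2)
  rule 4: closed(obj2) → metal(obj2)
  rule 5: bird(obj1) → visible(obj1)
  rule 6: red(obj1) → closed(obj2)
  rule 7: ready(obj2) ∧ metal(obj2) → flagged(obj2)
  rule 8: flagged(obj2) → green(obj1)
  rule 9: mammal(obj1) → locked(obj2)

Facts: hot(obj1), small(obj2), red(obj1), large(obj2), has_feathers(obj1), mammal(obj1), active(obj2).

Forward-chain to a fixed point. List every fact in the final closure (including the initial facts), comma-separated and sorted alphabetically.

active(obj2), blue(obj1), closed(obj2), flagged(obj2), green(obj1), has_feathers(obj1), hot(obj1), large(obj2), locked(obj2), mammal(obj1), metal(obj2), ready(obj2), red(obj1), small(obj2), stale(obj2)

Round 1 fires rule 6, rule 9, giving closed(obj2), locked(obj2).
Round 2 fires rule 1, rule 3, rule 4, giving blue(obj1), ready(obj2), metal(obj2).
Round 3 fires rule 2, rule 7, giving stale(obj2), flagged(obj2).
Round 4 fires rule 8, giving green(obj1).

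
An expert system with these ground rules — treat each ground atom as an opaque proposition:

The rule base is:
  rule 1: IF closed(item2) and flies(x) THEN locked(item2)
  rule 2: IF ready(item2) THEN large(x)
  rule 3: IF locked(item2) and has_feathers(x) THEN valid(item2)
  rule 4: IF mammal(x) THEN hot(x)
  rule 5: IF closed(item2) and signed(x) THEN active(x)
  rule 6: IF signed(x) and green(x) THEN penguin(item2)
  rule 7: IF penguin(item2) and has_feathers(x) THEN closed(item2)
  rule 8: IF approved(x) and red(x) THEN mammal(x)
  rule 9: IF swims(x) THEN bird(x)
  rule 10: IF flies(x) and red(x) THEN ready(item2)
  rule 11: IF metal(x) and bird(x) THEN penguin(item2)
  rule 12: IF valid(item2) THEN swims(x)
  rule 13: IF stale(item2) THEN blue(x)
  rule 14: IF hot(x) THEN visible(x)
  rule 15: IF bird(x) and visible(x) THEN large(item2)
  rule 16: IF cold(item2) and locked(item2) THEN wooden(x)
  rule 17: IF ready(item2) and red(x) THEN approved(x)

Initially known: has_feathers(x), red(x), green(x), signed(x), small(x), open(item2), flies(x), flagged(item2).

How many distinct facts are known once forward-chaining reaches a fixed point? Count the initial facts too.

[1] rule 6 [IF signed(x) and green(x) THEN penguin(item2)]; rule 10 [IF flies(x) and red(x) THEN ready(item2)]. ⇒ new: penguin(item2), ready(item2).
[2] rule 2 [IF ready(item2) THEN large(x)]; rule 7 [IF penguin(item2) and has_feathers(x) THEN closed(item2)]; rule 17 [IF ready(item2) and red(x) THEN approved(x)]. ⇒ new: large(x), closed(item2), approved(x).
[3] rule 1 [IF closed(item2) and flies(x) THEN locked(item2)]; rule 5 [IF closed(item2) and signed(x) THEN active(x)]; rule 8 [IF approved(x) and red(x) THEN mammal(x)]. ⇒ new: locked(item2), active(x), mammal(x).
[4] rule 3 [IF locked(item2) and has_feathers(x) THEN valid(item2)]; rule 4 [IF mammal(x) THEN hot(x)]. ⇒ new: valid(item2), hot(x).
[5] rule 12 [IF valid(item2) THEN swims(x)]; rule 14 [IF hot(x) THEN visible(x)]. ⇒ new: swims(x), visible(x).
[6] rule 9 [IF swims(x) THEN bird(x)]. ⇒ new: bird(x).
[7] rule 15 [IF bird(x) and visible(x) THEN large(item2)]. ⇒ new: large(item2).
Closure: {active(x), approved(x), bird(x), closed(item2), flagged(item2), flies(x), green(x), has_feathers(x), hot(x), large(item2), large(x), locked(item2), mammal(x), open(item2), penguin(item2), ready(item2), red(x), signed(x), small(x), swims(x), valid(item2), visible(x)} — 22 facts.

22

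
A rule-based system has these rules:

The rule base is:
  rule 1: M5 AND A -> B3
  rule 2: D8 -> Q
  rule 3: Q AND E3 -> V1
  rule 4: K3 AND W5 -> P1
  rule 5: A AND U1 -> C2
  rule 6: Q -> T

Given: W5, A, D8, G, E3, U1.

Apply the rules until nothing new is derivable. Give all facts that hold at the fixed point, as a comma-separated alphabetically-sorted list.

Round 1 — rule 2, rule 5, derive Q, C2.
Round 2 — rule 3, rule 6, derive V1, T.

A, C2, D8, E3, G, Q, T, U1, V1, W5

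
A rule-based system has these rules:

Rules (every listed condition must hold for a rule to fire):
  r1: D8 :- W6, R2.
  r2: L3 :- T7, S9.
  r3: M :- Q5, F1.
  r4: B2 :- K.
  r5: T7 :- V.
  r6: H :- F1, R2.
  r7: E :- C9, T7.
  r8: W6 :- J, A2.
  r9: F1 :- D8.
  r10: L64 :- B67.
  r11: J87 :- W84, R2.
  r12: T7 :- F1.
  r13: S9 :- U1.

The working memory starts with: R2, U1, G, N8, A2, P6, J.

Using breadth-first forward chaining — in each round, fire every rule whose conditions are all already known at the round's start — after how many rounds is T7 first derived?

4

Round 1: r8 [W6 :- J, A2.]; r13 [S9 :- U1.]. New: W6, S9.
Round 2: r1 [D8 :- W6, R2.]. New: D8.
Round 3: r9 [F1 :- D8.]. New: F1.
Round 4: r6 [H :- F1, R2.]; r12 [T7 :- F1.]. New: H, T7.
T7 first appears in round 4.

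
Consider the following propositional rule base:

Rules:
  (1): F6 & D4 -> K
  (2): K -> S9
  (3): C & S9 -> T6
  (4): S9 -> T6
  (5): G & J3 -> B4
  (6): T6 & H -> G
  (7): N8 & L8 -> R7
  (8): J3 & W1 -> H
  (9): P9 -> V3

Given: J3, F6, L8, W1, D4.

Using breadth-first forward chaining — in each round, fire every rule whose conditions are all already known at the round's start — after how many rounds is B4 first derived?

5

Round 1 fires (1), (8), giving K, H.
Round 2 fires (2), giving S9.
Round 3 fires (4), giving T6.
Round 4 fires (6), giving G.
Round 5 fires (5), giving B4.
B4 first appears in round 5.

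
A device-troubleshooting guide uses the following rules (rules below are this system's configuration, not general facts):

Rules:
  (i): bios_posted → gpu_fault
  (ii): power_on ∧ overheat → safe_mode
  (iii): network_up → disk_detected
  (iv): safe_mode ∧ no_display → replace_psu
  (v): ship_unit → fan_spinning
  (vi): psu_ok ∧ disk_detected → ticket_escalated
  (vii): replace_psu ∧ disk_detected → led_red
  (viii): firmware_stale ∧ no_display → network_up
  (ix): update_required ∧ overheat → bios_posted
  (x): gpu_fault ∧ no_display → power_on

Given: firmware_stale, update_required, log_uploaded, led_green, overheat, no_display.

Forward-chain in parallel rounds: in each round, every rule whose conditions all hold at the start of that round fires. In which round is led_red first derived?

6

Round 1 — (viii), (ix), derive network_up, bios_posted.
Round 2 — (i), (iii), derive gpu_fault, disk_detected.
Round 3 — (x), derive power_on.
Round 4 — (ii), derive safe_mode.
Round 5 — (iv), derive replace_psu.
Round 6 — (vii), derive led_red.
led_red first appears in round 6.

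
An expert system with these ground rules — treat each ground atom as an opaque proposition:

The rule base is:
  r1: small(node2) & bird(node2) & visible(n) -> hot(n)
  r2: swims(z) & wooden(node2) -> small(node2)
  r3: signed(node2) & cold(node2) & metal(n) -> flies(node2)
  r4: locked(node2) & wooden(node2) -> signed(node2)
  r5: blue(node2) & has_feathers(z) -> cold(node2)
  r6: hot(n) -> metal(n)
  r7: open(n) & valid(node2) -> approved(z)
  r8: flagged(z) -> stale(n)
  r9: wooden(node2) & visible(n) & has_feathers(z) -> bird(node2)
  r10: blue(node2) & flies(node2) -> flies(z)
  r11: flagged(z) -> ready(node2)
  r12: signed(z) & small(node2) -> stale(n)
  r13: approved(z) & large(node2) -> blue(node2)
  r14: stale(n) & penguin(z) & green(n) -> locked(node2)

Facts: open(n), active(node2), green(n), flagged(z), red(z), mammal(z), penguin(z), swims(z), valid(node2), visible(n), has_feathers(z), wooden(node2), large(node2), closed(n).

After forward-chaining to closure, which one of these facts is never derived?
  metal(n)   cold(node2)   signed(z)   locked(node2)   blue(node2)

Round 1 — r2, r7, r8, r9, r11, derive small(node2), approved(z), stale(n), bird(node2), ready(node2).
Round 2 — r1, r13, r14, derive hot(n), blue(node2), locked(node2).
Round 3 — r4, r5, r6, derive signed(node2), cold(node2), metal(n).
Round 4 — r3, derive flies(node2).
Round 5 — r10, derive flies(z).
Derived: metal(n) (round 3), blue(node2) (round 2), locked(node2) (round 2), cold(node2) (round 3). signed(z) never appears in any round.

signed(z)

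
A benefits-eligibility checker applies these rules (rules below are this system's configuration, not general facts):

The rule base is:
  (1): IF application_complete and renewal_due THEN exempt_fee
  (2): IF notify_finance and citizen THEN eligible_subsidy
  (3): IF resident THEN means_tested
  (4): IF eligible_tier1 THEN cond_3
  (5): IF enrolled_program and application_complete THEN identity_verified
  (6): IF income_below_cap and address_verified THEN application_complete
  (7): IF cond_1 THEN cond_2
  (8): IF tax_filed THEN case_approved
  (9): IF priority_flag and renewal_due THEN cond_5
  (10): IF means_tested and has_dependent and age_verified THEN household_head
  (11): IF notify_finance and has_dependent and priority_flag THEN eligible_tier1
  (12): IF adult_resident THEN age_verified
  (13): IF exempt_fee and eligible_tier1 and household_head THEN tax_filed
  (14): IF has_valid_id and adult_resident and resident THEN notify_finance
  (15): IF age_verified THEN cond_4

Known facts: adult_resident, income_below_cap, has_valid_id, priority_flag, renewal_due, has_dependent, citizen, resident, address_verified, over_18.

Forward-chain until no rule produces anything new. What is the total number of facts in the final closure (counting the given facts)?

23

Round 1 — (3), (6), (9), (12), (14), derive means_tested, application_complete, cond_5, age_verified, notify_finance.
Round 2 — (1), (2), (10), (11), (15), derive exempt_fee, eligible_subsidy, household_head, eligible_tier1, cond_4.
Round 3 — (4), (13), derive cond_3, tax_filed.
Round 4 — (8), derive case_approved.
Closure: {address_verified, adult_resident, age_verified, application_complete, case_approved, citizen, cond_3, cond_4, cond_5, eligible_subsidy, eligible_tier1, exempt_fee, has_dependent, has_valid_id, household_head, income_below_cap, means_tested, notify_finance, over_18, priority_flag, renewal_due, resident, tax_filed} — 23 facts.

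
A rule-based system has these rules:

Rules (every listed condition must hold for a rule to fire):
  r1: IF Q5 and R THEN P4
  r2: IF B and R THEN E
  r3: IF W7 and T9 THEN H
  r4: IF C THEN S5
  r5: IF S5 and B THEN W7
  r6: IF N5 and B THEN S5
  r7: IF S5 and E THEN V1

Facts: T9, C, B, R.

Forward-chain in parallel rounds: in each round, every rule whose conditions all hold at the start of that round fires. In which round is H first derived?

3

Round 1 fires r2, r4, giving E, S5.
Round 2 fires r5, r7, giving W7, V1.
Round 3 fires r3, giving H.
H first appears in round 3.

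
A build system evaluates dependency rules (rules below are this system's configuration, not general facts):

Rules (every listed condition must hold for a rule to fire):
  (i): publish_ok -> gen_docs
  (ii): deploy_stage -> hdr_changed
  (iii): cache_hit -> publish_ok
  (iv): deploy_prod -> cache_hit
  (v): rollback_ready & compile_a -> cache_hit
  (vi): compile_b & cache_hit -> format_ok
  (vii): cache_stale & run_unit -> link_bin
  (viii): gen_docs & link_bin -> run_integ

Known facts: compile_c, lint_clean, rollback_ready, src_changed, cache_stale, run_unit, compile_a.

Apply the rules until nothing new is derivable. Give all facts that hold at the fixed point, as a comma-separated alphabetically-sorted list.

cache_hit, cache_stale, compile_a, compile_c, gen_docs, link_bin, lint_clean, publish_ok, rollback_ready, run_integ, run_unit, src_changed

Round 1: (v) [rollback_ready & compile_a -> cache_hit]; (vii) [cache_stale & run_unit -> link_bin]. Adds cache_hit, link_bin.
Round 2: (iii) [cache_hit -> publish_ok]. Adds publish_ok.
Round 3: (i) [publish_ok -> gen_docs]. Adds gen_docs.
Round 4: (viii) [gen_docs & link_bin -> run_integ]. Adds run_integ.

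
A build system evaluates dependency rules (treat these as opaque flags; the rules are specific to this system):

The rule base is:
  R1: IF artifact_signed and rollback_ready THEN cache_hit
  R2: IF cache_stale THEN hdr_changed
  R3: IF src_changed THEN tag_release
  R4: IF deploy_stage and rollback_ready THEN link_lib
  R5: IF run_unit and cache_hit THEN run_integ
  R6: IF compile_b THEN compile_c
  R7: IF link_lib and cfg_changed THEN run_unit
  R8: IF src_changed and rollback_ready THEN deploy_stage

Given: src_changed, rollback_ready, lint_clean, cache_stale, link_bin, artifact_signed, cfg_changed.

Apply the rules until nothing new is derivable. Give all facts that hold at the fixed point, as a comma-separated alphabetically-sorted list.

Round 1 fires R1, R2, R3, R8, giving cache_hit, hdr_changed, tag_release, deploy_stage.
Round 2 fires R4, giving link_lib.
Round 3 fires R7, giving run_unit.
Round 4 fires R5, giving run_integ.

artifact_signed, cache_hit, cache_stale, cfg_changed, deploy_stage, hdr_changed, link_bin, link_lib, lint_clean, rollback_ready, run_integ, run_unit, src_changed, tag_release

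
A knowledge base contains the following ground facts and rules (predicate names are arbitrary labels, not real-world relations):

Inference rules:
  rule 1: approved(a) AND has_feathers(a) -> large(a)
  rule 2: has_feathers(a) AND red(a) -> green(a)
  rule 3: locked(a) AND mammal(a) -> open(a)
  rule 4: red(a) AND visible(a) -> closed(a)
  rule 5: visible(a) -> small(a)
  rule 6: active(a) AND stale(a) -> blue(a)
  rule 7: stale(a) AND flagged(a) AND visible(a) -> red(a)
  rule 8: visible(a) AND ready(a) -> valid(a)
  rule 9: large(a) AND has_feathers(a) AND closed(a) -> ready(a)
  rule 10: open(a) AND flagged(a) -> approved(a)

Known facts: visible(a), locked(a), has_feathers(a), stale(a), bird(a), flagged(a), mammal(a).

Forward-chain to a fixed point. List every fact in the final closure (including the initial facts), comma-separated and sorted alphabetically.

approved(a), bird(a), closed(a), flagged(a), green(a), has_feathers(a), large(a), locked(a), mammal(a), open(a), ready(a), red(a), small(a), stale(a), valid(a), visible(a)

Round 1: rule 3 [locked(a) AND mammal(a) -> open(a)]; rule 5 [visible(a) -> small(a)]; rule 7 [stale(a) AND flagged(a) AND visible(a) -> red(a)]. Adds open(a), small(a), red(a).
Round 2: rule 2 [has_feathers(a) AND red(a) -> green(a)]; rule 4 [red(a) AND visible(a) -> closed(a)]; rule 10 [open(a) AND flagged(a) -> approved(a)]. Adds green(a), closed(a), approved(a).
Round 3: rule 1 [approved(a) AND has_feathers(a) -> large(a)]. Adds large(a).
Round 4: rule 9 [large(a) AND has_feathers(a) AND closed(a) -> ready(a)]. Adds ready(a).
Round 5: rule 8 [visible(a) AND ready(a) -> valid(a)]. Adds valid(a).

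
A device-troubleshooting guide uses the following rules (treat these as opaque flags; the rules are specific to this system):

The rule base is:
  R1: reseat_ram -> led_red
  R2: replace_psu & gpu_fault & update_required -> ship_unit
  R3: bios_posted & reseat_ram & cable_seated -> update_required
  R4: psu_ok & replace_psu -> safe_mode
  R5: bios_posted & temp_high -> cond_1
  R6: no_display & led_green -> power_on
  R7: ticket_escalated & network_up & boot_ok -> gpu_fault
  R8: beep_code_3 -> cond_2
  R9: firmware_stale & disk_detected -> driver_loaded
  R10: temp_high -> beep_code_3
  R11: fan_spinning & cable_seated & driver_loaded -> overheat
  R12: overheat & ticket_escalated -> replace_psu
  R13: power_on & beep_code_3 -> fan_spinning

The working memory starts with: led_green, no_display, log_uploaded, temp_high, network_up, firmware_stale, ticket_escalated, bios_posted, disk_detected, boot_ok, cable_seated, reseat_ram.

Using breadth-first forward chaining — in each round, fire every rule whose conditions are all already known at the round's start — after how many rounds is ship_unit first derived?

5

Round 1: R1 [reseat_ram -> led_red]; R3 [bios_posted & reseat_ram & cable_seated -> update_required]; R5 [bios_posted & temp_high -> cond_1]; R6 [no_display & led_green -> power_on]; R7 [ticket_escalated & network_up & boot_ok -> gpu_fault]; R9 [firmware_stale & disk_detected -> driver_loaded]; R10 [temp_high -> beep_code_3]. New: led_red, update_required, cond_1, power_on, gpu_fault, driver_loaded, beep_code_3.
Round 2: R8 [beep_code_3 -> cond_2]; R13 [power_on & beep_code_3 -> fan_spinning]. New: cond_2, fan_spinning.
Round 3: R11 [fan_spinning & cable_seated & driver_loaded -> overheat]. New: overheat.
Round 4: R12 [overheat & ticket_escalated -> replace_psu]. New: replace_psu.
Round 5: R2 [replace_psu & gpu_fault & update_required -> ship_unit]. New: ship_unit.
ship_unit first appears in round 5.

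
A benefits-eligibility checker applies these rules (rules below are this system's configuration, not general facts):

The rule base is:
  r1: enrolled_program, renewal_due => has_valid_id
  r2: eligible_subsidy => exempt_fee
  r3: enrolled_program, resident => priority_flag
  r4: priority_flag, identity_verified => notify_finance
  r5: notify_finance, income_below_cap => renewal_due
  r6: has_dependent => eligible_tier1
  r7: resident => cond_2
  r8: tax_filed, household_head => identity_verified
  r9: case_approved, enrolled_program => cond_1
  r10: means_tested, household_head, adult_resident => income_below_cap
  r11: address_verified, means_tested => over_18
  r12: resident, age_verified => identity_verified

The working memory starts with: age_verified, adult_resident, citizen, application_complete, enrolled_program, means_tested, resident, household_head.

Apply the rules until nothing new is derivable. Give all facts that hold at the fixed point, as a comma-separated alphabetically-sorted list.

adult_resident, age_verified, application_complete, citizen, cond_2, enrolled_program, has_valid_id, household_head, identity_verified, income_below_cap, means_tested, notify_finance, priority_flag, renewal_due, resident

Round 1: r3 [enrolled_program, resident => priority_flag]; r7 [resident => cond_2]; r10 [means_tested, household_head, adult_resident => income_below_cap]; r12 [resident, age_verified => identity_verified]. Adds priority_flag, cond_2, income_below_cap, identity_verified.
Round 2: r4 [priority_flag, identity_verified => notify_finance]. Adds notify_finance.
Round 3: r5 [notify_finance, income_below_cap => renewal_due]. Adds renewal_due.
Round 4: r1 [enrolled_program, renewal_due => has_valid_id]. Adds has_valid_id.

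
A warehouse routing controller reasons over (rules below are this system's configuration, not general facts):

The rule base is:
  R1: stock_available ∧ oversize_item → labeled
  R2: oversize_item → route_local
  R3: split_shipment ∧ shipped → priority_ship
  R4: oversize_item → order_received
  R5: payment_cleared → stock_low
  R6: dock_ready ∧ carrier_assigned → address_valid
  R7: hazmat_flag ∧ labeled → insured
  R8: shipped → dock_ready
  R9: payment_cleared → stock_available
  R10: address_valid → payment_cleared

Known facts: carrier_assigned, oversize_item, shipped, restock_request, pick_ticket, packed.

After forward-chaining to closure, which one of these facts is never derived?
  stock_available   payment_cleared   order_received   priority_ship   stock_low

priority_ship

Round 1 fires R2, R4, R8, giving route_local, order_received, dock_ready.
Round 2 fires R6, giving address_valid.
Round 3 fires R10, giving payment_cleared.
Round 4 fires R5, R9, giving stock_low, stock_available.
Round 5 fires R1, giving labeled.
Derived: stock_low (round 4), payment_cleared (round 3), order_received (round 1), stock_available (round 4). priority_ship never appears in any round.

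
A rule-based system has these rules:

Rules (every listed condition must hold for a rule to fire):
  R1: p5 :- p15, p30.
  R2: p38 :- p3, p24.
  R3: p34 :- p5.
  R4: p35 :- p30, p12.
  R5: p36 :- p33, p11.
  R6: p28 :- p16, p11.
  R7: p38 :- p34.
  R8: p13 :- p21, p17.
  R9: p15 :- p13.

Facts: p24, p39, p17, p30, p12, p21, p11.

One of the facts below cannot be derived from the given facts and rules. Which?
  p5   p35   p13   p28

[1] R4 [p35 :- p30, p12.]; R8 [p13 :- p21, p17.]. ⇒ new: p35, p13.
[2] R9 [p15 :- p13.]. ⇒ new: p15.
[3] R1 [p5 :- p15, p30.]. ⇒ new: p5.
[4] R3 [p34 :- p5.]. ⇒ new: p34.
[5] R7 [p38 :- p34.]. ⇒ new: p38.
Derived: p35 (round 1), p13 (round 1), p5 (round 3). p28 never appears in any round.

p28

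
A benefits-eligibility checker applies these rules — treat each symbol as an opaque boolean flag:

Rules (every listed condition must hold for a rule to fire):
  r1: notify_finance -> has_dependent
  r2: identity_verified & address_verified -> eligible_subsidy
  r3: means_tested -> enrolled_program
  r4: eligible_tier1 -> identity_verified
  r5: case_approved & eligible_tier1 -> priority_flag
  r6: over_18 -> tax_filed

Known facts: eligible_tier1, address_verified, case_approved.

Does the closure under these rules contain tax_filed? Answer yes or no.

Round 1 fires r4, r5, giving identity_verified, priority_flag.
Round 2 fires r2, giving eligible_subsidy.
Fixed point reached. tax_filed is concluded only by r6; r6 needs over_18 (never derived).

no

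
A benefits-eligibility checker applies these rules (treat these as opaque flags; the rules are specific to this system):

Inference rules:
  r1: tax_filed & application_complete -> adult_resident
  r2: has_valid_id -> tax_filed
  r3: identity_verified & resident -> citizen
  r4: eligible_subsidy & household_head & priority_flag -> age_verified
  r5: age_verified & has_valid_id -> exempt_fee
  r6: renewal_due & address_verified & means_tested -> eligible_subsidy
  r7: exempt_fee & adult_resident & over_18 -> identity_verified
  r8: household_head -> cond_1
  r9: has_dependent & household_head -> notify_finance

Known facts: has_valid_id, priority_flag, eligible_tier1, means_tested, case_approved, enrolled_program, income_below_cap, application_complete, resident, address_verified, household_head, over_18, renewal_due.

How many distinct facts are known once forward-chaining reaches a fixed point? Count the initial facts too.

21

Round 1: r2 [has_valid_id -> tax_filed]; r6 [renewal_due & address_verified & means_tested -> eligible_subsidy]; r8 [household_head -> cond_1]. New: tax_filed, eligible_subsidy, cond_1.
Round 2: r1 [tax_filed & application_complete -> adult_resident]; r4 [eligible_subsidy & household_head & priority_flag -> age_verified]. New: adult_resident, age_verified.
Round 3: r5 [age_verified & has_valid_id -> exempt_fee]. New: exempt_fee.
Round 4: r7 [exempt_fee & adult_resident & over_18 -> identity_verified]. New: identity_verified.
Round 5: r3 [identity_verified & resident -> citizen]. New: citizen.
Closure: {address_verified, adult_resident, age_verified, application_complete, case_approved, citizen, cond_1, eligible_subsidy, eligible_tier1, enrolled_program, exempt_fee, has_valid_id, household_head, identity_verified, income_below_cap, means_tested, over_18, priority_flag, renewal_due, resident, tax_filed} — 21 facts.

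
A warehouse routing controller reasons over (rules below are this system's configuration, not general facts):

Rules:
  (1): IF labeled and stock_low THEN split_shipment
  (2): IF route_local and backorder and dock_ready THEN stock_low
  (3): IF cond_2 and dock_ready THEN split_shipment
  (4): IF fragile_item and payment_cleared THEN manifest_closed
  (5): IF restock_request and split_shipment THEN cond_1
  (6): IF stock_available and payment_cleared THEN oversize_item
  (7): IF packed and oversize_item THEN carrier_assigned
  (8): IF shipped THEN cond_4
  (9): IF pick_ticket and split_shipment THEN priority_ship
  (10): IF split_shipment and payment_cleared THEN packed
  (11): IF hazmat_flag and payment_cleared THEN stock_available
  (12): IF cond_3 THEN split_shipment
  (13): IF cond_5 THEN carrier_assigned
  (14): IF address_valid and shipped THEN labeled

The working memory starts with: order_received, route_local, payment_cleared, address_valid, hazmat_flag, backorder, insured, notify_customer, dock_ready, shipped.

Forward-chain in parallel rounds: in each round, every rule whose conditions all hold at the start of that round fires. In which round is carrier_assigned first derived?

4

Round 1 fires (2), (8), (11), (14), giving stock_low, cond_4, stock_available, labeled.
Round 2 fires (1), (6), giving split_shipment, oversize_item.
Round 3 fires (10), giving packed.
Round 4 fires (7), giving carrier_assigned.
carrier_assigned first appears in round 4.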